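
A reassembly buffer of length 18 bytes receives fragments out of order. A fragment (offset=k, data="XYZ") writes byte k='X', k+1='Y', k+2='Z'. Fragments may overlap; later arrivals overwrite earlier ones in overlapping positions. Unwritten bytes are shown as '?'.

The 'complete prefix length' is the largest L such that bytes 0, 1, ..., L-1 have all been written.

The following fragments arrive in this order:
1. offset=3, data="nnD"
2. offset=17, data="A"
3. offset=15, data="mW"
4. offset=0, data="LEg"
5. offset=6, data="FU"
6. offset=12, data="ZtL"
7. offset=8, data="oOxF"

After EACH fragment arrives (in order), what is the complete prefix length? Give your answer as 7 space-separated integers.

Answer: 0 0 0 6 8 8 18

Derivation:
Fragment 1: offset=3 data="nnD" -> buffer=???nnD???????????? -> prefix_len=0
Fragment 2: offset=17 data="A" -> buffer=???nnD???????????A -> prefix_len=0
Fragment 3: offset=15 data="mW" -> buffer=???nnD?????????mWA -> prefix_len=0
Fragment 4: offset=0 data="LEg" -> buffer=LEgnnD?????????mWA -> prefix_len=6
Fragment 5: offset=6 data="FU" -> buffer=LEgnnDFU???????mWA -> prefix_len=8
Fragment 6: offset=12 data="ZtL" -> buffer=LEgnnDFU????ZtLmWA -> prefix_len=8
Fragment 7: offset=8 data="oOxF" -> buffer=LEgnnDFUoOxFZtLmWA -> prefix_len=18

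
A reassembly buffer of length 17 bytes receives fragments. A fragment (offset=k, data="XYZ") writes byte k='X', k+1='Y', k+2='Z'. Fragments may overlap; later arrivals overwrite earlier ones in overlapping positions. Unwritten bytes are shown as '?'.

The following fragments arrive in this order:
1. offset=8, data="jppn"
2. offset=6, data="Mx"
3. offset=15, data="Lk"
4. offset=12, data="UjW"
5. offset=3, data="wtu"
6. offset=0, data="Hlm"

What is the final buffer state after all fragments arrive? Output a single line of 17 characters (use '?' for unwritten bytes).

Fragment 1: offset=8 data="jppn" -> buffer=????????jppn?????
Fragment 2: offset=6 data="Mx" -> buffer=??????Mxjppn?????
Fragment 3: offset=15 data="Lk" -> buffer=??????Mxjppn???Lk
Fragment 4: offset=12 data="UjW" -> buffer=??????MxjppnUjWLk
Fragment 5: offset=3 data="wtu" -> buffer=???wtuMxjppnUjWLk
Fragment 6: offset=0 data="Hlm" -> buffer=HlmwtuMxjppnUjWLk

Answer: HlmwtuMxjppnUjWLk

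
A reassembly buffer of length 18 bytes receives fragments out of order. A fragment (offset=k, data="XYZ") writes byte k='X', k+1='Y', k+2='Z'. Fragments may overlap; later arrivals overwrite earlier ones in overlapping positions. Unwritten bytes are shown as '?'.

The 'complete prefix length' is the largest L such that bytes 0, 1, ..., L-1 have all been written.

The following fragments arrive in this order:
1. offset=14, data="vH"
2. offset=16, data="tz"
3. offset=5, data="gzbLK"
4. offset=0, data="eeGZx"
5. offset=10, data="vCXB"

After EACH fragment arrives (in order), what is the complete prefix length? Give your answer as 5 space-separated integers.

Answer: 0 0 0 10 18

Derivation:
Fragment 1: offset=14 data="vH" -> buffer=??????????????vH?? -> prefix_len=0
Fragment 2: offset=16 data="tz" -> buffer=??????????????vHtz -> prefix_len=0
Fragment 3: offset=5 data="gzbLK" -> buffer=?????gzbLK????vHtz -> prefix_len=0
Fragment 4: offset=0 data="eeGZx" -> buffer=eeGZxgzbLK????vHtz -> prefix_len=10
Fragment 5: offset=10 data="vCXB" -> buffer=eeGZxgzbLKvCXBvHtz -> prefix_len=18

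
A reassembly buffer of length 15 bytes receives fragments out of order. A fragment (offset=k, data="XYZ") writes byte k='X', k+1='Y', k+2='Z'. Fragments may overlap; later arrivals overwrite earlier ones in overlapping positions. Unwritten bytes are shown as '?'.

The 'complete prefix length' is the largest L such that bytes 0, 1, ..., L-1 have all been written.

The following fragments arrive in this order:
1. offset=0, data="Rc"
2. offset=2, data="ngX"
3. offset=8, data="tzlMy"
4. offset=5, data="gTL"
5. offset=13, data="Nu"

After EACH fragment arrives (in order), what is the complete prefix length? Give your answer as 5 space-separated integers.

Answer: 2 5 5 13 15

Derivation:
Fragment 1: offset=0 data="Rc" -> buffer=Rc????????????? -> prefix_len=2
Fragment 2: offset=2 data="ngX" -> buffer=RcngX?????????? -> prefix_len=5
Fragment 3: offset=8 data="tzlMy" -> buffer=RcngX???tzlMy?? -> prefix_len=5
Fragment 4: offset=5 data="gTL" -> buffer=RcngXgTLtzlMy?? -> prefix_len=13
Fragment 5: offset=13 data="Nu" -> buffer=RcngXgTLtzlMyNu -> prefix_len=15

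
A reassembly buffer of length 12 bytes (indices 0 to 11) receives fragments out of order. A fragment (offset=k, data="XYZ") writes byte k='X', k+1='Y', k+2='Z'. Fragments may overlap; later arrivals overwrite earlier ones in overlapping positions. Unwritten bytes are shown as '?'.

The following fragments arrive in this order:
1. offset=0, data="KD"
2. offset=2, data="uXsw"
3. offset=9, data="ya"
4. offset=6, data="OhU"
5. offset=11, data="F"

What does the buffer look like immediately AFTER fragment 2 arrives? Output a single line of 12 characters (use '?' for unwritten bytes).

Fragment 1: offset=0 data="KD" -> buffer=KD??????????
Fragment 2: offset=2 data="uXsw" -> buffer=KDuXsw??????

Answer: KDuXsw??????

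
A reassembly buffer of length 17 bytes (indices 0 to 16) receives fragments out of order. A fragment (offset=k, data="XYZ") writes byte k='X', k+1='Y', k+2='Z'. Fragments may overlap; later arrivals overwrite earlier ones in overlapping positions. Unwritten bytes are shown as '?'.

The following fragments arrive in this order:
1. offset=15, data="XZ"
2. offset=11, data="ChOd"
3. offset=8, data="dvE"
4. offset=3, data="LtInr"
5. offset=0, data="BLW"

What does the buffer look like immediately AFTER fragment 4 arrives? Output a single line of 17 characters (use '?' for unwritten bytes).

Answer: ???LtInrdvEChOdXZ

Derivation:
Fragment 1: offset=15 data="XZ" -> buffer=???????????????XZ
Fragment 2: offset=11 data="ChOd" -> buffer=???????????ChOdXZ
Fragment 3: offset=8 data="dvE" -> buffer=????????dvEChOdXZ
Fragment 4: offset=3 data="LtInr" -> buffer=???LtInrdvEChOdXZ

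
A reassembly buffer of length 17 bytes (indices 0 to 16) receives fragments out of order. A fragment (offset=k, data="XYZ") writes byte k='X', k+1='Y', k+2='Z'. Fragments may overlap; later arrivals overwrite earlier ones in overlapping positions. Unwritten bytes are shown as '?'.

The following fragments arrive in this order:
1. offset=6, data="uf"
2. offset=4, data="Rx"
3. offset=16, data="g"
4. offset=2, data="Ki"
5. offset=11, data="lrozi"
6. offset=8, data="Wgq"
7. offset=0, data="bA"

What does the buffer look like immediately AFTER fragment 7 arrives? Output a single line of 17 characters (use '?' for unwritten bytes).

Fragment 1: offset=6 data="uf" -> buffer=??????uf?????????
Fragment 2: offset=4 data="Rx" -> buffer=????Rxuf?????????
Fragment 3: offset=16 data="g" -> buffer=????Rxuf????????g
Fragment 4: offset=2 data="Ki" -> buffer=??KiRxuf????????g
Fragment 5: offset=11 data="lrozi" -> buffer=??KiRxuf???lrozig
Fragment 6: offset=8 data="Wgq" -> buffer=??KiRxufWgqlrozig
Fragment 7: offset=0 data="bA" -> buffer=bAKiRxufWgqlrozig

Answer: bAKiRxufWgqlrozig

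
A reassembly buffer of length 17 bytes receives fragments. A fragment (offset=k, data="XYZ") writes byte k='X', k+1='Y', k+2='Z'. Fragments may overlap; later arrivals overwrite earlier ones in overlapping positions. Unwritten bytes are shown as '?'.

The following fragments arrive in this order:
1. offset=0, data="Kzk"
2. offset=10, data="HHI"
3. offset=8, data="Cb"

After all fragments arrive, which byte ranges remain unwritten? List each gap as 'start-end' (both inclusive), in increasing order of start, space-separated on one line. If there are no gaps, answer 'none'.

Fragment 1: offset=0 len=3
Fragment 2: offset=10 len=3
Fragment 3: offset=8 len=2
Gaps: 3-7 13-16

Answer: 3-7 13-16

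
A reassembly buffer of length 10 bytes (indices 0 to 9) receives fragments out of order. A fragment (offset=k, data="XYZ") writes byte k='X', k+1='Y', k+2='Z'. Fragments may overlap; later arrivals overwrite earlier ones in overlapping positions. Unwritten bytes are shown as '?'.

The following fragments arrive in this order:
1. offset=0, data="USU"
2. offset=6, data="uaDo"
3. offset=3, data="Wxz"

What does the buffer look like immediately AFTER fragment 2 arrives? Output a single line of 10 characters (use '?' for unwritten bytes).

Answer: USU???uaDo

Derivation:
Fragment 1: offset=0 data="USU" -> buffer=USU???????
Fragment 2: offset=6 data="uaDo" -> buffer=USU???uaDo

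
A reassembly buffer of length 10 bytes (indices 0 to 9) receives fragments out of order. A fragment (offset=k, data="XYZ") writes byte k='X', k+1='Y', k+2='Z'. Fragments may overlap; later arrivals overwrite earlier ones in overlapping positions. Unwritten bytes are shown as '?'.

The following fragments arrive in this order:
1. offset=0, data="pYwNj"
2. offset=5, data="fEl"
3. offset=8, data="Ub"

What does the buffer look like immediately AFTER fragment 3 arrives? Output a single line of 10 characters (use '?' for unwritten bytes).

Answer: pYwNjfElUb

Derivation:
Fragment 1: offset=0 data="pYwNj" -> buffer=pYwNj?????
Fragment 2: offset=5 data="fEl" -> buffer=pYwNjfEl??
Fragment 3: offset=8 data="Ub" -> buffer=pYwNjfElUb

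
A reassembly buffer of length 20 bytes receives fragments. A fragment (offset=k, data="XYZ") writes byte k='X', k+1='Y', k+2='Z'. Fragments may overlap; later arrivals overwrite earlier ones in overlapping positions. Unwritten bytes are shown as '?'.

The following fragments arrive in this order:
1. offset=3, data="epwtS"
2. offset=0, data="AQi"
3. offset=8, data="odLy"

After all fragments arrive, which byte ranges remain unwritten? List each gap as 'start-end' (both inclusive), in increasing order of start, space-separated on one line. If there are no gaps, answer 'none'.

Fragment 1: offset=3 len=5
Fragment 2: offset=0 len=3
Fragment 3: offset=8 len=4
Gaps: 12-19

Answer: 12-19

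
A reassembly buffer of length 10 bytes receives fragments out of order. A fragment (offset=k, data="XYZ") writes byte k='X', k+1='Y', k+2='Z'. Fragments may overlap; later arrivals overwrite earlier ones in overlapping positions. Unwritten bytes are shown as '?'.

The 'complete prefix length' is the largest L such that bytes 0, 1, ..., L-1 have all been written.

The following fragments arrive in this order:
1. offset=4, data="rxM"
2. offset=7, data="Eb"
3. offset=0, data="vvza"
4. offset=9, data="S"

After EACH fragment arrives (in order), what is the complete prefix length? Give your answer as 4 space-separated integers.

Answer: 0 0 9 10

Derivation:
Fragment 1: offset=4 data="rxM" -> buffer=????rxM??? -> prefix_len=0
Fragment 2: offset=7 data="Eb" -> buffer=????rxMEb? -> prefix_len=0
Fragment 3: offset=0 data="vvza" -> buffer=vvzarxMEb? -> prefix_len=9
Fragment 4: offset=9 data="S" -> buffer=vvzarxMEbS -> prefix_len=10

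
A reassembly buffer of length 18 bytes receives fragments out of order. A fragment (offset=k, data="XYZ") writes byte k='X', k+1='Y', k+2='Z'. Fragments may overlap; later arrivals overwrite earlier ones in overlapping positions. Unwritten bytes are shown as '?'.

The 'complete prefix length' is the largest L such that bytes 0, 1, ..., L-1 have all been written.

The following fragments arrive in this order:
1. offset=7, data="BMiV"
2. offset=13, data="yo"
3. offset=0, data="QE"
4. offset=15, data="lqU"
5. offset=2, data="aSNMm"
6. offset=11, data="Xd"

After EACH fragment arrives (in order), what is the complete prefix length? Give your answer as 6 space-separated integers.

Fragment 1: offset=7 data="BMiV" -> buffer=???????BMiV??????? -> prefix_len=0
Fragment 2: offset=13 data="yo" -> buffer=???????BMiV??yo??? -> prefix_len=0
Fragment 3: offset=0 data="QE" -> buffer=QE?????BMiV??yo??? -> prefix_len=2
Fragment 4: offset=15 data="lqU" -> buffer=QE?????BMiV??yolqU -> prefix_len=2
Fragment 5: offset=2 data="aSNMm" -> buffer=QEaSNMmBMiV??yolqU -> prefix_len=11
Fragment 6: offset=11 data="Xd" -> buffer=QEaSNMmBMiVXdyolqU -> prefix_len=18

Answer: 0 0 2 2 11 18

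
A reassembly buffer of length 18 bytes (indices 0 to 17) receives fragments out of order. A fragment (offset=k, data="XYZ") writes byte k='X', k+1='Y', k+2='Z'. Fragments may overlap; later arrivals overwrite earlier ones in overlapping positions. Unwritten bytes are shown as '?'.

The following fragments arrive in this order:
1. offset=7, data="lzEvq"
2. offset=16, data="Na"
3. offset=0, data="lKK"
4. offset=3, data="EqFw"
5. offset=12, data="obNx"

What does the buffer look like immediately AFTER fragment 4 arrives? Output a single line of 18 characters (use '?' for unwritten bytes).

Fragment 1: offset=7 data="lzEvq" -> buffer=???????lzEvq??????
Fragment 2: offset=16 data="Na" -> buffer=???????lzEvq????Na
Fragment 3: offset=0 data="lKK" -> buffer=lKK????lzEvq????Na
Fragment 4: offset=3 data="EqFw" -> buffer=lKKEqFwlzEvq????Na

Answer: lKKEqFwlzEvq????Na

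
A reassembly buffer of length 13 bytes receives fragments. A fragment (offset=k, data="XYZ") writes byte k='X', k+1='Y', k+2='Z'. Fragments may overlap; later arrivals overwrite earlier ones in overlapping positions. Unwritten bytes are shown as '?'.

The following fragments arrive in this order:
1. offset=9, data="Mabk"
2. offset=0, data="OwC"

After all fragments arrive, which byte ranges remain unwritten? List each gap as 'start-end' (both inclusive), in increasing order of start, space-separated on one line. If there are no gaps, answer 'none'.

Fragment 1: offset=9 len=4
Fragment 2: offset=0 len=3
Gaps: 3-8

Answer: 3-8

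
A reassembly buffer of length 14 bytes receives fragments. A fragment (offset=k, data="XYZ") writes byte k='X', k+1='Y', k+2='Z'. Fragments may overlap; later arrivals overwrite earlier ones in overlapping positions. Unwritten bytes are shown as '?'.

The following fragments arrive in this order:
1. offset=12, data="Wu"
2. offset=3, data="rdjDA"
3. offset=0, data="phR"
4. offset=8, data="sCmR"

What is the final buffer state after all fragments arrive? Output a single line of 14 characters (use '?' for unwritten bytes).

Fragment 1: offset=12 data="Wu" -> buffer=????????????Wu
Fragment 2: offset=3 data="rdjDA" -> buffer=???rdjDA????Wu
Fragment 3: offset=0 data="phR" -> buffer=phRrdjDA????Wu
Fragment 4: offset=8 data="sCmR" -> buffer=phRrdjDAsCmRWu

Answer: phRrdjDAsCmRWu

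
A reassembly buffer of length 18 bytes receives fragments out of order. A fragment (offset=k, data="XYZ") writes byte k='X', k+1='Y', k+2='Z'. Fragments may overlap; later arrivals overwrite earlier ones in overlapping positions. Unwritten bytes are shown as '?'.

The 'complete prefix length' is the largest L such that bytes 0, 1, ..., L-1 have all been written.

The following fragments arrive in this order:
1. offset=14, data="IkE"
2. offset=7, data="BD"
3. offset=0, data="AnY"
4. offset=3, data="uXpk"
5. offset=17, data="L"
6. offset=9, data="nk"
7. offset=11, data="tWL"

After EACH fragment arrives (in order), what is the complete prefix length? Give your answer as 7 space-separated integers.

Fragment 1: offset=14 data="IkE" -> buffer=??????????????IkE? -> prefix_len=0
Fragment 2: offset=7 data="BD" -> buffer=???????BD?????IkE? -> prefix_len=0
Fragment 3: offset=0 data="AnY" -> buffer=AnY????BD?????IkE? -> prefix_len=3
Fragment 4: offset=3 data="uXpk" -> buffer=AnYuXpkBD?????IkE? -> prefix_len=9
Fragment 5: offset=17 data="L" -> buffer=AnYuXpkBD?????IkEL -> prefix_len=9
Fragment 6: offset=9 data="nk" -> buffer=AnYuXpkBDnk???IkEL -> prefix_len=11
Fragment 7: offset=11 data="tWL" -> buffer=AnYuXpkBDnktWLIkEL -> prefix_len=18

Answer: 0 0 3 9 9 11 18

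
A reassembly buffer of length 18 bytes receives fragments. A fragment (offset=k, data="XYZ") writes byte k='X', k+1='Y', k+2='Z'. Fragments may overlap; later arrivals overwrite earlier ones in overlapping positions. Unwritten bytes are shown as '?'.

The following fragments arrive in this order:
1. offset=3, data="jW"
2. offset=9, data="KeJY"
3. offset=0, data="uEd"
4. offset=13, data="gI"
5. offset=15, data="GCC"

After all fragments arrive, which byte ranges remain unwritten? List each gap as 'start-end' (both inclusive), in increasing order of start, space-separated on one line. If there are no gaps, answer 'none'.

Fragment 1: offset=3 len=2
Fragment 2: offset=9 len=4
Fragment 3: offset=0 len=3
Fragment 4: offset=13 len=2
Fragment 5: offset=15 len=3
Gaps: 5-8

Answer: 5-8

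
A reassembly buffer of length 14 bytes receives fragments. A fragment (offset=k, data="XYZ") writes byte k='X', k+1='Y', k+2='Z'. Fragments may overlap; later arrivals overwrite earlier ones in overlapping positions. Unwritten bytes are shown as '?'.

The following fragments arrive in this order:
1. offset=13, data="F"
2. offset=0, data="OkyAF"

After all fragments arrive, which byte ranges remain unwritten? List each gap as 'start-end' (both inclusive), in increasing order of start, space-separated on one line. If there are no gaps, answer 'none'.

Answer: 5-12

Derivation:
Fragment 1: offset=13 len=1
Fragment 2: offset=0 len=5
Gaps: 5-12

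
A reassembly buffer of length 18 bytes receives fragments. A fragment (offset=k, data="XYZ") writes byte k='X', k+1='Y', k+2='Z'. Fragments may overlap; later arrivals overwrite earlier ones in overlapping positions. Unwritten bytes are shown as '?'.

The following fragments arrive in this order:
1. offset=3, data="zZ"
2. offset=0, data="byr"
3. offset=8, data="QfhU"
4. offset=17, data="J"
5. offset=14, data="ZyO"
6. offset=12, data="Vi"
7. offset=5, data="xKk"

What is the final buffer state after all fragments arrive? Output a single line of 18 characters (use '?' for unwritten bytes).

Fragment 1: offset=3 data="zZ" -> buffer=???zZ?????????????
Fragment 2: offset=0 data="byr" -> buffer=byrzZ?????????????
Fragment 3: offset=8 data="QfhU" -> buffer=byrzZ???QfhU??????
Fragment 4: offset=17 data="J" -> buffer=byrzZ???QfhU?????J
Fragment 5: offset=14 data="ZyO" -> buffer=byrzZ???QfhU??ZyOJ
Fragment 6: offset=12 data="Vi" -> buffer=byrzZ???QfhUViZyOJ
Fragment 7: offset=5 data="xKk" -> buffer=byrzZxKkQfhUViZyOJ

Answer: byrzZxKkQfhUViZyOJ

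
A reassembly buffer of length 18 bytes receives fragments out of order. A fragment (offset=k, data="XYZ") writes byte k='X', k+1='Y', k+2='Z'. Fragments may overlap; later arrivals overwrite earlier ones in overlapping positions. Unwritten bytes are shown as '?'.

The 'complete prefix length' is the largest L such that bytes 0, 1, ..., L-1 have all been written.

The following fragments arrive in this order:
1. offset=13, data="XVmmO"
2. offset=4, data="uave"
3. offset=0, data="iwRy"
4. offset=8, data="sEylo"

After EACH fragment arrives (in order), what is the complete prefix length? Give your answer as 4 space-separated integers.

Fragment 1: offset=13 data="XVmmO" -> buffer=?????????????XVmmO -> prefix_len=0
Fragment 2: offset=4 data="uave" -> buffer=????uave?????XVmmO -> prefix_len=0
Fragment 3: offset=0 data="iwRy" -> buffer=iwRyuave?????XVmmO -> prefix_len=8
Fragment 4: offset=8 data="sEylo" -> buffer=iwRyuavesEyloXVmmO -> prefix_len=18

Answer: 0 0 8 18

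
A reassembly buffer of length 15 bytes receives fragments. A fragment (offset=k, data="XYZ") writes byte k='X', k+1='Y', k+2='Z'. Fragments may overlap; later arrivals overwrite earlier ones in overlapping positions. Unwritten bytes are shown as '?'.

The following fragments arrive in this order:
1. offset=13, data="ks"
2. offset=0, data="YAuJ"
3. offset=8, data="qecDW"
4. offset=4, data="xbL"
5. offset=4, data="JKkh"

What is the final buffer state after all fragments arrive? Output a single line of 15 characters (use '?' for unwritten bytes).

Answer: YAuJJKkhqecDWks

Derivation:
Fragment 1: offset=13 data="ks" -> buffer=?????????????ks
Fragment 2: offset=0 data="YAuJ" -> buffer=YAuJ?????????ks
Fragment 3: offset=8 data="qecDW" -> buffer=YAuJ????qecDWks
Fragment 4: offset=4 data="xbL" -> buffer=YAuJxbL?qecDWks
Fragment 5: offset=4 data="JKkh" -> buffer=YAuJJKkhqecDWks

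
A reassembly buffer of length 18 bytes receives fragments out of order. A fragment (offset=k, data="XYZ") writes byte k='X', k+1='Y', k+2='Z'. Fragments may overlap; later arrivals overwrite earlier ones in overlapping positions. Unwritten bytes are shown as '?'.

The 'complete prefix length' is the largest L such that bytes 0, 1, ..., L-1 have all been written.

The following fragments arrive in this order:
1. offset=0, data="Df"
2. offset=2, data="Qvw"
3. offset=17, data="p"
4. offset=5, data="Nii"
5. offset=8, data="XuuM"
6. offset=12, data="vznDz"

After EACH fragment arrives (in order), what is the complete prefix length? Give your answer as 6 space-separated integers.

Answer: 2 5 5 8 12 18

Derivation:
Fragment 1: offset=0 data="Df" -> buffer=Df???????????????? -> prefix_len=2
Fragment 2: offset=2 data="Qvw" -> buffer=DfQvw????????????? -> prefix_len=5
Fragment 3: offset=17 data="p" -> buffer=DfQvw????????????p -> prefix_len=5
Fragment 4: offset=5 data="Nii" -> buffer=DfQvwNii?????????p -> prefix_len=8
Fragment 5: offset=8 data="XuuM" -> buffer=DfQvwNiiXuuM?????p -> prefix_len=12
Fragment 6: offset=12 data="vznDz" -> buffer=DfQvwNiiXuuMvznDzp -> prefix_len=18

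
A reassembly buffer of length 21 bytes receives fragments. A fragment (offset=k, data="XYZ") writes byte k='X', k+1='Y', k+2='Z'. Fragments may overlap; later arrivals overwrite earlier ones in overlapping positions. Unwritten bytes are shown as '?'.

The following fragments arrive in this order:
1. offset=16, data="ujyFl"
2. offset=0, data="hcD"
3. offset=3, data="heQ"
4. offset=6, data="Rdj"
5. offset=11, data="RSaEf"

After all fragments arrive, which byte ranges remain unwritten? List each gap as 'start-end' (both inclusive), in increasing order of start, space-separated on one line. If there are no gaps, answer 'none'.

Answer: 9-10

Derivation:
Fragment 1: offset=16 len=5
Fragment 2: offset=0 len=3
Fragment 3: offset=3 len=3
Fragment 4: offset=6 len=3
Fragment 5: offset=11 len=5
Gaps: 9-10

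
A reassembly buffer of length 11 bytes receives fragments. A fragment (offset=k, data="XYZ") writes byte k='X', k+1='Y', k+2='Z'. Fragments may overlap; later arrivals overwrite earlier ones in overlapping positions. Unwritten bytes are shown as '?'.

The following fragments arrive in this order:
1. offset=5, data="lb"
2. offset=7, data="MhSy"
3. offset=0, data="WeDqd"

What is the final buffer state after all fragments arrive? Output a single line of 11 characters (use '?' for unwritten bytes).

Fragment 1: offset=5 data="lb" -> buffer=?????lb????
Fragment 2: offset=7 data="MhSy" -> buffer=?????lbMhSy
Fragment 3: offset=0 data="WeDqd" -> buffer=WeDqdlbMhSy

Answer: WeDqdlbMhSy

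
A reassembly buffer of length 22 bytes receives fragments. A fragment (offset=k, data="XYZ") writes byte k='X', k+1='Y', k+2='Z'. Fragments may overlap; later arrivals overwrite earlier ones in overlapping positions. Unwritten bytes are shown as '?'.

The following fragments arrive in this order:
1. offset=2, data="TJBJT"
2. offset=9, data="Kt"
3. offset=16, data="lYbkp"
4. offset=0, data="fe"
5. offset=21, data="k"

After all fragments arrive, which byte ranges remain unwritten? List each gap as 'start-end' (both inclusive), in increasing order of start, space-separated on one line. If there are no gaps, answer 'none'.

Fragment 1: offset=2 len=5
Fragment 2: offset=9 len=2
Fragment 3: offset=16 len=5
Fragment 4: offset=0 len=2
Fragment 5: offset=21 len=1
Gaps: 7-8 11-15

Answer: 7-8 11-15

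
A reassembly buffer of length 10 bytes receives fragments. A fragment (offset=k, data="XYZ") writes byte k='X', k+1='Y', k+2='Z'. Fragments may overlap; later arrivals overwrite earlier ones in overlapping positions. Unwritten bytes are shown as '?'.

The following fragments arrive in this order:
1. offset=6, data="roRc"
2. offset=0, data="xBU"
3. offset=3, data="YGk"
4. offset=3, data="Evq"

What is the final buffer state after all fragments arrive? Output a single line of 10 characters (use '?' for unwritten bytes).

Fragment 1: offset=6 data="roRc" -> buffer=??????roRc
Fragment 2: offset=0 data="xBU" -> buffer=xBU???roRc
Fragment 3: offset=3 data="YGk" -> buffer=xBUYGkroRc
Fragment 4: offset=3 data="Evq" -> buffer=xBUEvqroRc

Answer: xBUEvqroRc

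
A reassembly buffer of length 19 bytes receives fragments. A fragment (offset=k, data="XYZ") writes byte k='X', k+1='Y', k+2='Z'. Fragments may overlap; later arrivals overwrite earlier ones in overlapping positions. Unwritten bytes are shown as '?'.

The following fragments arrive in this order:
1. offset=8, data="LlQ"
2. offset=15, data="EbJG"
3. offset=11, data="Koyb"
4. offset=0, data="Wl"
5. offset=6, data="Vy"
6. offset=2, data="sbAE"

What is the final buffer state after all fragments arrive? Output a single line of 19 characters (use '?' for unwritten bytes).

Answer: WlsbAEVyLlQKoybEbJG

Derivation:
Fragment 1: offset=8 data="LlQ" -> buffer=????????LlQ????????
Fragment 2: offset=15 data="EbJG" -> buffer=????????LlQ????EbJG
Fragment 3: offset=11 data="Koyb" -> buffer=????????LlQKoybEbJG
Fragment 4: offset=0 data="Wl" -> buffer=Wl??????LlQKoybEbJG
Fragment 5: offset=6 data="Vy" -> buffer=Wl????VyLlQKoybEbJG
Fragment 6: offset=2 data="sbAE" -> buffer=WlsbAEVyLlQKoybEbJG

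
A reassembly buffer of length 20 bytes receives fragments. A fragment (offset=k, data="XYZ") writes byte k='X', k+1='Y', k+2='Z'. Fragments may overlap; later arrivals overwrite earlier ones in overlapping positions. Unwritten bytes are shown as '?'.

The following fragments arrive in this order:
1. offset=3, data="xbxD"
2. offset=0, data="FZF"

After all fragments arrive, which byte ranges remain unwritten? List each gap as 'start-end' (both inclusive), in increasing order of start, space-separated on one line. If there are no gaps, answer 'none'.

Fragment 1: offset=3 len=4
Fragment 2: offset=0 len=3
Gaps: 7-19

Answer: 7-19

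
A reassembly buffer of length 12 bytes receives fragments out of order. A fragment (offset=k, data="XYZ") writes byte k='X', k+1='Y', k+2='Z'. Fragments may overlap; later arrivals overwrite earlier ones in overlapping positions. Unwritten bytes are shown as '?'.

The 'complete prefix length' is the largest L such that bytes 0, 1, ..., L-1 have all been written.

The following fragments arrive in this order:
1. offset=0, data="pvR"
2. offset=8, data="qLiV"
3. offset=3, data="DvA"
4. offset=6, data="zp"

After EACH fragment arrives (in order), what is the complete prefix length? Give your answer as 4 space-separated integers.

Fragment 1: offset=0 data="pvR" -> buffer=pvR????????? -> prefix_len=3
Fragment 2: offset=8 data="qLiV" -> buffer=pvR?????qLiV -> prefix_len=3
Fragment 3: offset=3 data="DvA" -> buffer=pvRDvA??qLiV -> prefix_len=6
Fragment 4: offset=6 data="zp" -> buffer=pvRDvAzpqLiV -> prefix_len=12

Answer: 3 3 6 12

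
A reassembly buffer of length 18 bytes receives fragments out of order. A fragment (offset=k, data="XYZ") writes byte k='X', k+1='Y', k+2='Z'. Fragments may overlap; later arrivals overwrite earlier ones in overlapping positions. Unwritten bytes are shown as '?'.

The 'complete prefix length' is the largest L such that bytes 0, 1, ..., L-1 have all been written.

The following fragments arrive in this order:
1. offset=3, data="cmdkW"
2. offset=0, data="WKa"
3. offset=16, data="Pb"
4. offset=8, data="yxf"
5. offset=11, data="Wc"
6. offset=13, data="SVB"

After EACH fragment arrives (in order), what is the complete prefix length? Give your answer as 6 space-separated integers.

Fragment 1: offset=3 data="cmdkW" -> buffer=???cmdkW?????????? -> prefix_len=0
Fragment 2: offset=0 data="WKa" -> buffer=WKacmdkW?????????? -> prefix_len=8
Fragment 3: offset=16 data="Pb" -> buffer=WKacmdkW????????Pb -> prefix_len=8
Fragment 4: offset=8 data="yxf" -> buffer=WKacmdkWyxf?????Pb -> prefix_len=11
Fragment 5: offset=11 data="Wc" -> buffer=WKacmdkWyxfWc???Pb -> prefix_len=13
Fragment 6: offset=13 data="SVB" -> buffer=WKacmdkWyxfWcSVBPb -> prefix_len=18

Answer: 0 8 8 11 13 18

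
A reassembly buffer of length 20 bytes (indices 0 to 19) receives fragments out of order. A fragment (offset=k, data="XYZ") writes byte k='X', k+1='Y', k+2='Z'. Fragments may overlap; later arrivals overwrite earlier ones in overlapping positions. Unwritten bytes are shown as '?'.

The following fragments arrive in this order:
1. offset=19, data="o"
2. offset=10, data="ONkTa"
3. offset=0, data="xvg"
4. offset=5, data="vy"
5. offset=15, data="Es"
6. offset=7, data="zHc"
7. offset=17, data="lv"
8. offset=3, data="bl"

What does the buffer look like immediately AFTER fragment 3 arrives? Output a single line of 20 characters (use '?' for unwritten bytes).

Fragment 1: offset=19 data="o" -> buffer=???????????????????o
Fragment 2: offset=10 data="ONkTa" -> buffer=??????????ONkTa????o
Fragment 3: offset=0 data="xvg" -> buffer=xvg???????ONkTa????o

Answer: xvg???????ONkTa????o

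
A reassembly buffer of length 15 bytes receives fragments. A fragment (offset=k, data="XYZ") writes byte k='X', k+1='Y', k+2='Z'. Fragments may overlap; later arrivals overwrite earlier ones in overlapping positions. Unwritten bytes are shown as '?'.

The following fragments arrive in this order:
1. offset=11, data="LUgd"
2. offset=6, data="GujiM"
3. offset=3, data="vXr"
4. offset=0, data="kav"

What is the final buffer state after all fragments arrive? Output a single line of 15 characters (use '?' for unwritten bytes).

Fragment 1: offset=11 data="LUgd" -> buffer=???????????LUgd
Fragment 2: offset=6 data="GujiM" -> buffer=??????GujiMLUgd
Fragment 3: offset=3 data="vXr" -> buffer=???vXrGujiMLUgd
Fragment 4: offset=0 data="kav" -> buffer=kavvXrGujiMLUgd

Answer: kavvXrGujiMLUgd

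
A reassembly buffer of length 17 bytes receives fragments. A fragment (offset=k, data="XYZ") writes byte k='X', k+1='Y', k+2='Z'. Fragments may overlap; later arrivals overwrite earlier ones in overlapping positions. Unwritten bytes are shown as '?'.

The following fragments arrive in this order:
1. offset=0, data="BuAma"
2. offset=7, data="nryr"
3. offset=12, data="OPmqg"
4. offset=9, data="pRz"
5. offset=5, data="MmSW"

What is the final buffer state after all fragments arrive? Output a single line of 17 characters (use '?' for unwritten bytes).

Answer: BuAmaMmSWpRzOPmqg

Derivation:
Fragment 1: offset=0 data="BuAma" -> buffer=BuAma????????????
Fragment 2: offset=7 data="nryr" -> buffer=BuAma??nryr??????
Fragment 3: offset=12 data="OPmqg" -> buffer=BuAma??nryr?OPmqg
Fragment 4: offset=9 data="pRz" -> buffer=BuAma??nrpRzOPmqg
Fragment 5: offset=5 data="MmSW" -> buffer=BuAmaMmSWpRzOPmqg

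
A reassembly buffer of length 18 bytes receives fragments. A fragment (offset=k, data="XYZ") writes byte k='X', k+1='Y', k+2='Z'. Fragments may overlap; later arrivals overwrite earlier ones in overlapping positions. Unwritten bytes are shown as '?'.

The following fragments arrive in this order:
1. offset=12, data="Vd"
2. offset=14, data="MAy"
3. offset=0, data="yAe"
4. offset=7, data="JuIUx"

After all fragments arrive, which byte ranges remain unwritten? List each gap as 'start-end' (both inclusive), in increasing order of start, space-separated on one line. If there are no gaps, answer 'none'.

Answer: 3-6 17-17

Derivation:
Fragment 1: offset=12 len=2
Fragment 2: offset=14 len=3
Fragment 3: offset=0 len=3
Fragment 4: offset=7 len=5
Gaps: 3-6 17-17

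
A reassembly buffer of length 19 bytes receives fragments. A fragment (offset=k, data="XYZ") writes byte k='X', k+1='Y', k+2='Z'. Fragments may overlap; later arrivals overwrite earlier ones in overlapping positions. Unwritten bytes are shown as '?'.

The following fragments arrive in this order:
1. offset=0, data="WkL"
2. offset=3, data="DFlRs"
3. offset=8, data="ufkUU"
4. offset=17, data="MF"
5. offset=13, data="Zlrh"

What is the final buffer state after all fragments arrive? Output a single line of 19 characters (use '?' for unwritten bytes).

Fragment 1: offset=0 data="WkL" -> buffer=WkL????????????????
Fragment 2: offset=3 data="DFlRs" -> buffer=WkLDFlRs???????????
Fragment 3: offset=8 data="ufkUU" -> buffer=WkLDFlRsufkUU??????
Fragment 4: offset=17 data="MF" -> buffer=WkLDFlRsufkUU????MF
Fragment 5: offset=13 data="Zlrh" -> buffer=WkLDFlRsufkUUZlrhMF

Answer: WkLDFlRsufkUUZlrhMF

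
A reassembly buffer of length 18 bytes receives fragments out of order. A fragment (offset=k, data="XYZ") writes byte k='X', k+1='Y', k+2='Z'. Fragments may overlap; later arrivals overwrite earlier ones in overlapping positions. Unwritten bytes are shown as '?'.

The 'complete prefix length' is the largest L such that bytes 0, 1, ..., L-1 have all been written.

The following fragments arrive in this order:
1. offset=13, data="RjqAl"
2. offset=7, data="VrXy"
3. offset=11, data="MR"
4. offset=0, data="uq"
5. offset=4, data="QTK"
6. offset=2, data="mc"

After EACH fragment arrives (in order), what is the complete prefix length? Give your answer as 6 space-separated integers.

Fragment 1: offset=13 data="RjqAl" -> buffer=?????????????RjqAl -> prefix_len=0
Fragment 2: offset=7 data="VrXy" -> buffer=???????VrXy??RjqAl -> prefix_len=0
Fragment 3: offset=11 data="MR" -> buffer=???????VrXyMRRjqAl -> prefix_len=0
Fragment 4: offset=0 data="uq" -> buffer=uq?????VrXyMRRjqAl -> prefix_len=2
Fragment 5: offset=4 data="QTK" -> buffer=uq??QTKVrXyMRRjqAl -> prefix_len=2
Fragment 6: offset=2 data="mc" -> buffer=uqmcQTKVrXyMRRjqAl -> prefix_len=18

Answer: 0 0 0 2 2 18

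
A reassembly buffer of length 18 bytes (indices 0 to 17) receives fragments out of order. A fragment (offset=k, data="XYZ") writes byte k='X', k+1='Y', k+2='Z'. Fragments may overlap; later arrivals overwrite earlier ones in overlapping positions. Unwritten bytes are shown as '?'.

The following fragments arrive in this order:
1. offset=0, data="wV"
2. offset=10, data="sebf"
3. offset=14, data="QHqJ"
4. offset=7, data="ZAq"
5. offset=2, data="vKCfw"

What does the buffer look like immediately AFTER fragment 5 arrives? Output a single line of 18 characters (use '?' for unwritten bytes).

Fragment 1: offset=0 data="wV" -> buffer=wV????????????????
Fragment 2: offset=10 data="sebf" -> buffer=wV????????sebf????
Fragment 3: offset=14 data="QHqJ" -> buffer=wV????????sebfQHqJ
Fragment 4: offset=7 data="ZAq" -> buffer=wV?????ZAqsebfQHqJ
Fragment 5: offset=2 data="vKCfw" -> buffer=wVvKCfwZAqsebfQHqJ

Answer: wVvKCfwZAqsebfQHqJ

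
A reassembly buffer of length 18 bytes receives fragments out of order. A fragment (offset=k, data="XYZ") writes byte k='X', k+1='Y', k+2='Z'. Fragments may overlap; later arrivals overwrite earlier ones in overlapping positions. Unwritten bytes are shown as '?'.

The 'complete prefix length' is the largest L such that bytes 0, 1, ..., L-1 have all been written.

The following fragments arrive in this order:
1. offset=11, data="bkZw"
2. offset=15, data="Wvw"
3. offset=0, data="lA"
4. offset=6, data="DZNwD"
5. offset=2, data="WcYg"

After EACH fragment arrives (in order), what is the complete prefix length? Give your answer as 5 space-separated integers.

Fragment 1: offset=11 data="bkZw" -> buffer=???????????bkZw??? -> prefix_len=0
Fragment 2: offset=15 data="Wvw" -> buffer=???????????bkZwWvw -> prefix_len=0
Fragment 3: offset=0 data="lA" -> buffer=lA?????????bkZwWvw -> prefix_len=2
Fragment 4: offset=6 data="DZNwD" -> buffer=lA????DZNwDbkZwWvw -> prefix_len=2
Fragment 5: offset=2 data="WcYg" -> buffer=lAWcYgDZNwDbkZwWvw -> prefix_len=18

Answer: 0 0 2 2 18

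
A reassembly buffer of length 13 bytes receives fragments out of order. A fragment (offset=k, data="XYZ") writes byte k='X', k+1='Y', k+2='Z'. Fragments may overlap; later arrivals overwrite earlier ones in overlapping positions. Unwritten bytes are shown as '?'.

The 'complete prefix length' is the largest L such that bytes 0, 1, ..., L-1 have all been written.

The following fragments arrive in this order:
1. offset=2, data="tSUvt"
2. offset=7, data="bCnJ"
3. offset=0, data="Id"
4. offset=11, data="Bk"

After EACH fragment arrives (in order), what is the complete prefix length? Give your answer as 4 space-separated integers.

Answer: 0 0 11 13

Derivation:
Fragment 1: offset=2 data="tSUvt" -> buffer=??tSUvt?????? -> prefix_len=0
Fragment 2: offset=7 data="bCnJ" -> buffer=??tSUvtbCnJ?? -> prefix_len=0
Fragment 3: offset=0 data="Id" -> buffer=IdtSUvtbCnJ?? -> prefix_len=11
Fragment 4: offset=11 data="Bk" -> buffer=IdtSUvtbCnJBk -> prefix_len=13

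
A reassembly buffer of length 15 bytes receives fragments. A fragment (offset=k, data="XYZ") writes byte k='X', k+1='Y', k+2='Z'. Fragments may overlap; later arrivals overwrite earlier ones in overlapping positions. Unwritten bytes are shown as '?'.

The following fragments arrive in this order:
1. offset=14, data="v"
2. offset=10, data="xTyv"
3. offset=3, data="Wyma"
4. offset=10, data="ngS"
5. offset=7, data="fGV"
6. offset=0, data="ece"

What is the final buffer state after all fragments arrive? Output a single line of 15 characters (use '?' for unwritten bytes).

Fragment 1: offset=14 data="v" -> buffer=??????????????v
Fragment 2: offset=10 data="xTyv" -> buffer=??????????xTyvv
Fragment 3: offset=3 data="Wyma" -> buffer=???Wyma???xTyvv
Fragment 4: offset=10 data="ngS" -> buffer=???Wyma???ngSvv
Fragment 5: offset=7 data="fGV" -> buffer=???WymafGVngSvv
Fragment 6: offset=0 data="ece" -> buffer=eceWymafGVngSvv

Answer: eceWymafGVngSvv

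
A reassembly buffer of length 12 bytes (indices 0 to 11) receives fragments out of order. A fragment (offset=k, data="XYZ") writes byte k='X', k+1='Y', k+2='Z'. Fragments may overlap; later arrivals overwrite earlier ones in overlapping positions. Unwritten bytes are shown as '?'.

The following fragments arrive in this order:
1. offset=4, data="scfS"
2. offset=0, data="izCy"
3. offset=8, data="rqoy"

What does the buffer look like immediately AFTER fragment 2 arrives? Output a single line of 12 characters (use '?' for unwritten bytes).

Answer: izCyscfS????

Derivation:
Fragment 1: offset=4 data="scfS" -> buffer=????scfS????
Fragment 2: offset=0 data="izCy" -> buffer=izCyscfS????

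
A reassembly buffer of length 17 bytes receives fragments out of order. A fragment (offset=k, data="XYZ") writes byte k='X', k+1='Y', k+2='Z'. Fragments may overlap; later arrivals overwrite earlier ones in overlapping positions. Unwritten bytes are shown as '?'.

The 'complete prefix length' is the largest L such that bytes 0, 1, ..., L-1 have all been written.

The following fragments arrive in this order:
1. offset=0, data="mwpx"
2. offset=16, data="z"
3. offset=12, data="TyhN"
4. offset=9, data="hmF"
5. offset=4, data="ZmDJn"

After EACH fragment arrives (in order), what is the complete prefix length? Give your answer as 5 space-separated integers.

Fragment 1: offset=0 data="mwpx" -> buffer=mwpx????????????? -> prefix_len=4
Fragment 2: offset=16 data="z" -> buffer=mwpx????????????z -> prefix_len=4
Fragment 3: offset=12 data="TyhN" -> buffer=mwpx????????TyhNz -> prefix_len=4
Fragment 4: offset=9 data="hmF" -> buffer=mwpx?????hmFTyhNz -> prefix_len=4
Fragment 5: offset=4 data="ZmDJn" -> buffer=mwpxZmDJnhmFTyhNz -> prefix_len=17

Answer: 4 4 4 4 17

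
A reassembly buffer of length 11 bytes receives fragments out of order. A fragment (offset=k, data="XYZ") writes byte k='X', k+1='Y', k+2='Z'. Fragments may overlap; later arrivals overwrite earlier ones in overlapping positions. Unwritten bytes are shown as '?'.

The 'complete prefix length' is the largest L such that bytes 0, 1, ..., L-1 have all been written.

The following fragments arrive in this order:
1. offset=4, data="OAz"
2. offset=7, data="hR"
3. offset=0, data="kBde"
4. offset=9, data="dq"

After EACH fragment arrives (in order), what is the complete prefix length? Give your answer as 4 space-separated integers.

Answer: 0 0 9 11

Derivation:
Fragment 1: offset=4 data="OAz" -> buffer=????OAz???? -> prefix_len=0
Fragment 2: offset=7 data="hR" -> buffer=????OAzhR?? -> prefix_len=0
Fragment 3: offset=0 data="kBde" -> buffer=kBdeOAzhR?? -> prefix_len=9
Fragment 4: offset=9 data="dq" -> buffer=kBdeOAzhRdq -> prefix_len=11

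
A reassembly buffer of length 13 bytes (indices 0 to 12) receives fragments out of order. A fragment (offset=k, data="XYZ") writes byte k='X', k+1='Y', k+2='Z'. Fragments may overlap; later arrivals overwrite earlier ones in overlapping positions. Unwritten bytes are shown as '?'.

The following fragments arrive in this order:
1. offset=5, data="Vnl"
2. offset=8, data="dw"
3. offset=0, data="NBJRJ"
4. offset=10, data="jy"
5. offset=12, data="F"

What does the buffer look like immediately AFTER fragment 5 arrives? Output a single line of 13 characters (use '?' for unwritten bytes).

Answer: NBJRJVnldwjyF

Derivation:
Fragment 1: offset=5 data="Vnl" -> buffer=?????Vnl?????
Fragment 2: offset=8 data="dw" -> buffer=?????Vnldw???
Fragment 3: offset=0 data="NBJRJ" -> buffer=NBJRJVnldw???
Fragment 4: offset=10 data="jy" -> buffer=NBJRJVnldwjy?
Fragment 5: offset=12 data="F" -> buffer=NBJRJVnldwjyF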